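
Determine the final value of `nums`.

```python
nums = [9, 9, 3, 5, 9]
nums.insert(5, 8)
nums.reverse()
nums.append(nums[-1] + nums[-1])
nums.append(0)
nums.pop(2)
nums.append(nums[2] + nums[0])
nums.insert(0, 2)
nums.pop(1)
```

[2, 9, 3, 9, 9, 18, 0, 11]

insert 8 at 5 → [9, 9, 3, 5, 9, 8]
reverse → [8, 9, 5, 3, 9, 9]
append nums[-1]+nums[-1] = 9+9 = 18 → [8, 9, 5, 3, 9, 9, 18]
append 0 → [8, 9, 5, 3, 9, 9, 18, 0]
pop(2) removes 5 → [8, 9, 3, 9, 9, 18, 0]
append nums[2]+nums[0] = 3+8 = 11 → [8, 9, 3, 9, 9, 18, 0, 11]
insert 2 at 0 → [2, 8, 9, 3, 9, 9, 18, 0, 11]
pop(1) removes 8 → [2, 9, 3, 9, 9, 18, 0, 11]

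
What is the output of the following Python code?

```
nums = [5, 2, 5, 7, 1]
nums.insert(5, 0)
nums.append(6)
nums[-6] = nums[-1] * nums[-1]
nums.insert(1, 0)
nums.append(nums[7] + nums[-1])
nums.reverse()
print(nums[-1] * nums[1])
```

30

insert 0 at 5 → [5, 2, 5, 7, 1, 0]
append 6 → [5, 2, 5, 7, 1, 0, 6]
nums[-6] = nums[-1]*nums[-1] = 6*6 = 36 → [5, 36, 5, 7, 1, 0, 6]
insert 0 at 1 → [5, 0, 36, 5, 7, 1, 0, 6]
append nums[7]+nums[-1] = 6+6 = 12 → [5, 0, 36, 5, 7, 1, 0, 6, 12]
reverse → [12, 6, 0, 1, 7, 5, 36, 0, 5]
nums[-1]*nums[1] = 5*6 = 30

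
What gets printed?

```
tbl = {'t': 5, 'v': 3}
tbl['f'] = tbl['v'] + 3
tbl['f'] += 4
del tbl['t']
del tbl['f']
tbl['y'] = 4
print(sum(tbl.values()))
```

7

tbl['f'] = tbl['v']+3 = 6 → {'t': 5, 'v': 3, 'f': 6}
tbl['f'] = 6+4 = 10 → {'t': 5, 'v': 3, 'f': 10}
del 't' → {'v': 3, 'f': 10}
del 'f' → {'v': 3}
tbl['y'] = 4 → {'v': 3, 'y': 4}
sum of values = 7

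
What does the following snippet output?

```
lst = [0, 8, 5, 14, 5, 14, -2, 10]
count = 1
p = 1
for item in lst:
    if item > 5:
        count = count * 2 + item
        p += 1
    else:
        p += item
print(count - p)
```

161

item=0: not >5; p=1
item=8: >5, count = 1*2+8 = 10; p=2
item=5: not >5; p=7
item=14: >5, count = 10*2+14 = 34; p=8
item=5: not >5; p=13
item=14: >5, count = 34*2+14 = 82; p=14
item=-2: not >5; p=12
item=10: >5, count = 82*2+10 = 174; p=13
count-p = 174-13 = 161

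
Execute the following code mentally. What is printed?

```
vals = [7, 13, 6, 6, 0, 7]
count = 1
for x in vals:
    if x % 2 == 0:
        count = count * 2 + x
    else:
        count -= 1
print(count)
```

27

x=7: not even, count = 1-1 = 0
x=13: not even, count = 0-1 = -1
x=6: even, count = (-1)*2+6 = 4
x=6: even, count = 4*2+6 = 14
x=0: even, count = 14*2+0 = 28
x=7: not even, count = 28-1 = 27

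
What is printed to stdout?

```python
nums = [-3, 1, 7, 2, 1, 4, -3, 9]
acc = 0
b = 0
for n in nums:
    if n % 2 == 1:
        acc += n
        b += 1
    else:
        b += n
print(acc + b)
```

24

n=-3: odd, acc = 0+(-3) = -3; b=1
n=1: odd, acc = (-3)+1 = -2; b=2
n=7: odd, acc = (-2)+7 = 5; b=3
n=2: not odd; b=5
n=1: odd, acc = 5+1 = 6; b=6
n=4: not odd; b=10
n=-3: odd, acc = 6+(-3) = 3; b=11
n=9: odd, acc = 3+9 = 12; b=12
acc+b = 12+12 = 24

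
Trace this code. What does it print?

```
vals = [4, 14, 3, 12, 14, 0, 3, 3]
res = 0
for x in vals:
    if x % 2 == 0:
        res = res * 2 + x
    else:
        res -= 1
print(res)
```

x=4: even, res = 0*2+4 = 4
x=14: even, res = 4*2+14 = 22
x=3: not even, res = 22-1 = 21
x=12: even, res = 21*2+12 = 54
x=14: even, res = 54*2+14 = 122
x=0: even, res = 122*2+0 = 244
x=3: not even, res = 244-1 = 243
x=3: not even, res = 243-1 = 242

242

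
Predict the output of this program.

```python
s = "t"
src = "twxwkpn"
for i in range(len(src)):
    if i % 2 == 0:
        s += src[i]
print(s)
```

ttxkn

i=0: add 't' → 'tt'
i=1: skip
i=2: add 'x' → 'ttx'
i=3: skip
i=4: add 'k' → 'ttxk'
i=5: skip
i=6: add 'n' → 'ttxkn'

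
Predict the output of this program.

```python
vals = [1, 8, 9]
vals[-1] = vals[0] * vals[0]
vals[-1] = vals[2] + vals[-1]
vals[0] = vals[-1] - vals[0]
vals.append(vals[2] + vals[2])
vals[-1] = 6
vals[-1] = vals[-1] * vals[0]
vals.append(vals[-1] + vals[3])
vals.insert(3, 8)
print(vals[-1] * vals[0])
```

vals[-1] = vals[0]*vals[0] = 1*1 = 1 → [1, 8, 1]
vals[-1] = vals[2]+vals[-1] = 1+1 = 2 → [1, 8, 2]
vals[0] = vals[-1]-vals[0] = 2-1 = 1 → [1, 8, 2]
append vals[2]+vals[2] = 2+2 = 4 → [1, 8, 2, 4]
vals[-1] = 6 → [1, 8, 2, 6]
vals[-1] = vals[-1]*vals[0] = 6*1 = 6 → [1, 8, 2, 6]
append vals[-1]+vals[3] = 6+6 = 12 → [1, 8, 2, 6, 12]
insert 8 at 3 → [1, 8, 2, 8, 6, 12]
vals[-1]*vals[0] = 12*1 = 12

12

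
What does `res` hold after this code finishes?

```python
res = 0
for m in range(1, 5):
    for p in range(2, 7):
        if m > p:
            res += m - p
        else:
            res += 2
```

m=1,p=2: not 1>2, res = 0+2 = 2
m=1,p=3: not 1>3, res = 2+2 = 4
m=1,p=4: not 1>4, res = 4+2 = 6
m=1,p=5: not 1>5, res = 6+2 = 8
m=1,p=6: not 1>6, res = 8+2 = 10
m=2,p=2: not 2>2, res = 10+2 = 12
m=2,p=3: not 2>3, res = 12+2 = 14
m=2,p=4: not 2>4, res = 14+2 = 16
m=2,p=5: not 2>5, res = 16+2 = 18
m=2,p=6: not 2>6, res = 18+2 = 20
m=3,p=2: 3>2, res = 20+1 = 21
m=3,p=3: not 3>3, res = 21+2 = 23
m=3,p=4: not 3>4, res = 23+2 = 25
m=3,p=5: not 3>5, res = 25+2 = 27
m=3,p=6: not 3>6, res = 27+2 = 29
m=4,p=2: 4>2, res = 29+2 = 31
m=4,p=3: 4>3, res = 31+1 = 32
m=4,p=4: not 4>4, res = 32+2 = 34
m=4,p=5: not 4>5, res = 34+2 = 36
m=4,p=6: not 4>6, res = 36+2 = 38

38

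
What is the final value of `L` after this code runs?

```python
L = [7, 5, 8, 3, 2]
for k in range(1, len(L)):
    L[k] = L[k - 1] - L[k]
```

k=1: L[1] = 7-5 = 2 → [7, 2, 8, 3, 2]
k=2: L[2] = 2-8 = -6 → [7, 2, -6, 3, 2]
k=3: L[3] = (-6)-3 = -9 → [7, 2, -6, -9, 2]
k=4: L[4] = (-9)-2 = -11 → [7, 2, -6, -9, -11]

[7, 2, -6, -9, -11]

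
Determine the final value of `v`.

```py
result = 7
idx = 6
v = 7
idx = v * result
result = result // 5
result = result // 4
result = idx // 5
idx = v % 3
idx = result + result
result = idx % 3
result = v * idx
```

7

idx = 7*7 = 49
result = 7//5 = 1
result = 1//4 = 0
result = 49//5 = 9
idx = 7%3 = 1
idx = 9+9 = 18
result = 18%3 = 0
result = 7*18 = 126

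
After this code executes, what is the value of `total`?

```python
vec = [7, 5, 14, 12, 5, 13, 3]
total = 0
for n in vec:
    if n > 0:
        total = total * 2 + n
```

977

n=7: >0, total = 0*2+7 = 7
n=5: >0, total = 7*2+5 = 19
n=14: >0, total = 19*2+14 = 52
n=12: >0, total = 52*2+12 = 116
n=5: >0, total = 116*2+5 = 237
n=13: >0, total = 237*2+13 = 487
n=3: >0, total = 487*2+3 = 977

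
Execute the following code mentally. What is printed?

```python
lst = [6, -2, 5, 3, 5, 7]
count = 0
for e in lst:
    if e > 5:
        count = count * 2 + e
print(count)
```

19

e=6: >5, count = 0*2+6 = 6
e=-2: not >5
e=5: not >5
e=3: not >5
e=5: not >5
e=7: >5, count = 6*2+7 = 19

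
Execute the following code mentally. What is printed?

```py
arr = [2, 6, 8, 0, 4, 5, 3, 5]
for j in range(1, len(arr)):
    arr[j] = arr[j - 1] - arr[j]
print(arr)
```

[2, -4, -12, -12, -16, -21, -24, -29]

j=1: arr[1] = 2-6 = -4 → [2, -4, 8, 0, 4, 5, 3, 5]
j=2: arr[2] = (-4)-8 = -12 → [2, -4, -12, 0, 4, 5, 3, 5]
j=3: arr[3] = (-12)-0 = -12 → [2, -4, -12, -12, 4, 5, 3, 5]
j=4: arr[4] = (-12)-4 = -16 → [2, -4, -12, -12, -16, 5, 3, 5]
j=5: arr[5] = (-16)-5 = -21 → [2, -4, -12, -12, -16, -21, 3, 5]
j=6: arr[6] = (-21)-3 = -24 → [2, -4, -12, -12, -16, -21, -24, 5]
j=7: arr[7] = (-24)-5 = -29 → [2, -4, -12, -12, -16, -21, -24, -29]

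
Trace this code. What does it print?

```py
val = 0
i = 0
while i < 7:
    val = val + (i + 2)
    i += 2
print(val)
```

i=0: val = 0+2 = 2
i=2: val = 2+4 = 6
i=4: val = 6+6 = 12
i=6: val = 12+8 = 20

20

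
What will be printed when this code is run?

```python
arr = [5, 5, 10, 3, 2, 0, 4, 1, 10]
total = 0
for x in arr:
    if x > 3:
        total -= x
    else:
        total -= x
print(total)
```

x=5: >3, total = 0-5 = -5
x=5: >3, total = (-5)-5 = -10
x=10: >3, total = (-10)-10 = -20
x=3: not >3, total = (-20)-3 = -23
x=2: not >3, total = (-23)-2 = -25
x=0: not >3, total = (-25)-0 = -25
x=4: >3, total = (-25)-4 = -29
x=1: not >3, total = (-29)-1 = -30
x=10: >3, total = (-30)-10 = -40

-40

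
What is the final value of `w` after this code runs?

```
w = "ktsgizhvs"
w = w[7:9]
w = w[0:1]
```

'v'

slice [7:9] → 'vs'
slice [0:1] → 'v'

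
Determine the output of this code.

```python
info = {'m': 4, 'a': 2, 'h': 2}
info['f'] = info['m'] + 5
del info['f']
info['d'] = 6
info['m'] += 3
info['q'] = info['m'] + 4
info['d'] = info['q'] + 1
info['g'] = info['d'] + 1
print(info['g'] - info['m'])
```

6

info['f'] = info['m']+5 = 9 → {'m': 4, 'a': 2, 'h': 2, 'f': 9}
del 'f' → {'m': 4, 'a': 2, 'h': 2}
info['d'] = 6 → {'m': 4, 'a': 2, 'h': 2, 'd': 6}
info['m'] = 4+3 = 7 → {'m': 7, 'a': 2, 'h': 2, 'd': 6}
info['q'] = info['m']+4 = 11 → {'m': 7, 'a': 2, 'h': 2, 'd': 6, 'q': 11}
info['d'] = info['q']+1 = 12 → {'m': 7, 'a': 2, 'h': 2, 'd': 12, 'q': 11}
info['g'] = info['d']+1 = 13 → {'m': 7, 'a': 2, 'h': 2, 'd': 12, 'q': 11, 'g': 13}
info['g']-info['m'] = 13-7 = 6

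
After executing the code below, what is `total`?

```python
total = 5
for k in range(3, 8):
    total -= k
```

k=3: total = 5-3 = 2
k=4: total = 2-4 = -2
k=5: total = (-2)-5 = -7
k=6: total = (-7)-6 = -13
k=7: total = (-13)-7 = -20

-20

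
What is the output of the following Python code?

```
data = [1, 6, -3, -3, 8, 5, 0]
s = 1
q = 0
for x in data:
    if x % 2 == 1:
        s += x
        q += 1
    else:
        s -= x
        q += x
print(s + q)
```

5

x=1: odd, s = 1+1 = 2; q=1
x=6: not odd, s = 2-6 = -4; q=7
x=-3: odd, s = (-4)+(-3) = -7; q=8
x=-3: odd, s = (-7)+(-3) = -10; q=9
x=8: not odd, s = (-10)-8 = -18; q=17
x=5: odd, s = (-18)+5 = -13; q=18
x=0: not odd, s = (-13)-0 = -13; q=18
s+q = (-13)+18 = 5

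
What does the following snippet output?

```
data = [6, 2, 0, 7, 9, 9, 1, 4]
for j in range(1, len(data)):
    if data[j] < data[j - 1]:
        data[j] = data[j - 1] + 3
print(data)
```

[6, 9, 12, 15, 18, 21, 24, 27]

j=1: 2<6, data[1] = 6+3 = 9 → [6, 9, 0, 7, 9, 9, 1, 4]
j=2: 0<9, data[2] = 9+3 = 12 → [6, 9, 12, 7, 9, 9, 1, 4]
j=3: 7<12, data[3] = 12+3 = 15 → [6, 9, 12, 15, 9, 9, 1, 4]
j=4: 9<15, data[4] = 15+3 = 18 → [6, 9, 12, 15, 18, 9, 1, 4]
j=5: 9<18, data[5] = 18+3 = 21 → [6, 9, 12, 15, 18, 21, 1, 4]
j=6: 1<21, data[6] = 21+3 = 24 → [6, 9, 12, 15, 18, 21, 24, 4]
j=7: 4<24, data[7] = 24+3 = 27 → [6, 9, 12, 15, 18, 21, 24, 27]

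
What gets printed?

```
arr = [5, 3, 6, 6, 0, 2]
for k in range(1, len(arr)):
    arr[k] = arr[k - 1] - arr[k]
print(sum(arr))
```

-29

k=1: arr[1] = 5-3 = 2 → [5, 2, 6, 6, 0, 2]
k=2: arr[2] = 2-6 = -4 → [5, 2, -4, 6, 0, 2]
k=3: arr[3] = (-4)-6 = -10 → [5, 2, -4, -10, 0, 2]
k=4: arr[4] = (-10)-0 = -10 → [5, 2, -4, -10, -10, 2]
k=5: arr[5] = (-10)-2 = -12 → [5, 2, -4, -10, -10, -12]
sum = -29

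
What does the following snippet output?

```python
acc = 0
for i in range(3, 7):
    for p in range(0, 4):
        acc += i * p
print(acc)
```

108

i=3,p=0: acc = 0+0 = 0
i=3,p=1: acc = 0+3 = 3
i=3,p=2: acc = 3+6 = 9
i=3,p=3: acc = 9+9 = 18
i=4,p=0: acc = 18+0 = 18
i=4,p=1: acc = 18+4 = 22
i=4,p=2: acc = 22+8 = 30
i=4,p=3: acc = 30+12 = 42
i=5,p=0: acc = 42+0 = 42
i=5,p=1: acc = 42+5 = 47
i=5,p=2: acc = 47+10 = 57
i=5,p=3: acc = 57+15 = 72
i=6,p=0: acc = 72+0 = 72
i=6,p=1: acc = 72+6 = 78
i=6,p=2: acc = 78+12 = 90
i=6,p=3: acc = 90+18 = 108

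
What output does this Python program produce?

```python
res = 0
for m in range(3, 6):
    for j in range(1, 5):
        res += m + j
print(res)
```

78

m=3,j=1: res = 0+4 = 4
m=3,j=2: res = 4+5 = 9
m=3,j=3: res = 9+6 = 15
m=3,j=4: res = 15+7 = 22
m=4,j=1: res = 22+5 = 27
m=4,j=2: res = 27+6 = 33
m=4,j=3: res = 33+7 = 40
m=4,j=4: res = 40+8 = 48
m=5,j=1: res = 48+6 = 54
m=5,j=2: res = 54+7 = 61
m=5,j=3: res = 61+8 = 69
m=5,j=4: res = 69+9 = 78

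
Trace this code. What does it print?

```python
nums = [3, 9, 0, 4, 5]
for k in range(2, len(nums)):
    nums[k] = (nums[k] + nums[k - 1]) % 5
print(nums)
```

k=2: nums[2] = (0+9)%5 = 4 → [3, 9, 4, 4, 5]
k=3: nums[3] = (4+4)%5 = 3 → [3, 9, 4, 3, 5]
k=4: nums[4] = (5+3)%5 = 3 → [3, 9, 4, 3, 3]

[3, 9, 4, 3, 3]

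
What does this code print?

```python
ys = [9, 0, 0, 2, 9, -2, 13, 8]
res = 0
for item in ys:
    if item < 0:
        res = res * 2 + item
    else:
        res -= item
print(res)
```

-63

item=9: not <0, res = 0-9 = -9
item=0: not <0, res = (-9)-0 = -9
item=0: not <0, res = (-9)-0 = -9
item=2: not <0, res = (-9)-2 = -11
item=9: not <0, res = (-11)-9 = -20
item=-2: <0, res = (-20)*2+(-2) = -42
item=13: not <0, res = (-42)-13 = -55
item=8: not <0, res = (-55)-8 = -63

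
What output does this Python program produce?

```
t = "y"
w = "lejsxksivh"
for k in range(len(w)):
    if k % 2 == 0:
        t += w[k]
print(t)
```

k=0: add 'l' → 'yl'
k=1: skip
k=2: add 'j' → 'ylj'
k=3: skip
k=4: add 'x' → 'yljx'
k=5: skip
k=6: add 's' → 'yljxs'
k=7: skip
k=8: add 'v' → 'yljxsv'
k=9: skip

yljxsv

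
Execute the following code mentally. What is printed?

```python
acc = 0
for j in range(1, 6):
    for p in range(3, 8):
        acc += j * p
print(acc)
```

375

j=1,p=3: acc = 0+3 = 3
j=1,p=4: acc = 3+4 = 7
j=1,p=5: acc = 7+5 = 12
j=1,p=6: acc = 12+6 = 18
j=1,p=7: acc = 18+7 = 25
j=2,p=3: acc = 25+6 = 31
j=2,p=4: acc = 31+8 = 39
j=2,p=5: acc = 39+10 = 49
j=2,p=6: acc = 49+12 = 61
j=2,p=7: acc = 61+14 = 75
j=3,p=3: acc = 75+9 = 84
j=3,p=4: acc = 84+12 = 96
j=3,p=5: acc = 96+15 = 111
j=3,p=6: acc = 111+18 = 129
j=3,p=7: acc = 129+21 = 150
j=4,p=3: acc = 150+12 = 162
j=4,p=4: acc = 162+16 = 178
j=4,p=5: acc = 178+20 = 198
j=4,p=6: acc = 198+24 = 222
j=4,p=7: acc = 222+28 = 250
j=5,p=3: acc = 250+15 = 265
j=5,p=4: acc = 265+20 = 285
j=5,p=5: acc = 285+25 = 310
j=5,p=6: acc = 310+30 = 340
j=5,p=7: acc = 340+35 = 375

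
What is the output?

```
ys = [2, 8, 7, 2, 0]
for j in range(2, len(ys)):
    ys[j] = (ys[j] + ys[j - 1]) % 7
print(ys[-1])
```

3

j=2: ys[2] = (7+8)%7 = 1 → [2, 8, 1, 2, 0]
j=3: ys[3] = (2+1)%7 = 3 → [2, 8, 1, 3, 0]
j=4: ys[4] = (0+3)%7 = 3 → [2, 8, 1, 3, 3]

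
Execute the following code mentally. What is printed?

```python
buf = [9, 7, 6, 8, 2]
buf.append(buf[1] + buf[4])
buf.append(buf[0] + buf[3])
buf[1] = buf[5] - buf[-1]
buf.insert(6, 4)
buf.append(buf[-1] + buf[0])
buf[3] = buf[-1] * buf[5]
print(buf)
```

append buf[1]+buf[4] = 7+2 = 9 → [9, 7, 6, 8, 2, 9]
append buf[0]+buf[3] = 9+8 = 17 → [9, 7, 6, 8, 2, 9, 17]
buf[1] = buf[5]-buf[-1] = 9-17 = -8 → [9, -8, 6, 8, 2, 9, 17]
insert 4 at 6 → [9, -8, 6, 8, 2, 9, 4, 17]
append buf[-1]+buf[0] = 17+9 = 26 → [9, -8, 6, 8, 2, 9, 4, 17, 26]
buf[3] = buf[-1]*buf[5] = 26*9 = 234 → [9, -8, 6, 234, 2, 9, 4, 17, 26]

[9, -8, 6, 234, 2, 9, 4, 17, 26]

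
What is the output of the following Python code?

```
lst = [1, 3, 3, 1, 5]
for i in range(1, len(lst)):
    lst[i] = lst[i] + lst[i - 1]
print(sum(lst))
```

i=1: lst[1] = 3+1 = 4 → [1, 4, 3, 1, 5]
i=2: lst[2] = 3+4 = 7 → [1, 4, 7, 1, 5]
i=3: lst[3] = 1+7 = 8 → [1, 4, 7, 8, 5]
i=4: lst[4] = 5+8 = 13 → [1, 4, 7, 8, 13]
sum = 33

33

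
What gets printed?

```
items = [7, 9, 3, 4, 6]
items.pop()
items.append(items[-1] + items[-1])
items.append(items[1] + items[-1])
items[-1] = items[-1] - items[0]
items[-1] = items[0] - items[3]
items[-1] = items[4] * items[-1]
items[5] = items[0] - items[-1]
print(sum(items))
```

pop() removes 6 → [7, 9, 3, 4]
append items[-1]+items[-1] = 4+4 = 8 → [7, 9, 3, 4, 8]
append items[1]+items[-1] = 9+8 = 17 → [7, 9, 3, 4, 8, 17]
items[-1] = items[-1]-items[0] = 17-7 = 10 → [7, 9, 3, 4, 8, 10]
items[-1] = items[0]-items[3] = 7-4 = 3 → [7, 9, 3, 4, 8, 3]
items[-1] = items[4]*items[-1] = 8*3 = 24 → [7, 9, 3, 4, 8, 24]
items[5] = items[0]-items[-1] = 7-24 = -17 → [7, 9, 3, 4, 8, -17]
sum = 14

14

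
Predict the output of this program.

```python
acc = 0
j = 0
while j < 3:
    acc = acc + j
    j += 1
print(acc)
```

j=0: acc = 0+0 = 0
j=1: acc = 0+1 = 1
j=2: acc = 1+2 = 3

3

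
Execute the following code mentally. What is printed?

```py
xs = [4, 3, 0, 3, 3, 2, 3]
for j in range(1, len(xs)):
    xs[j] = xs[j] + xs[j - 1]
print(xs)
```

[4, 7, 7, 10, 13, 15, 18]

j=1: xs[1] = 3+4 = 7 → [4, 7, 0, 3, 3, 2, 3]
j=2: xs[2] = 0+7 = 7 → [4, 7, 7, 3, 3, 2, 3]
j=3: xs[3] = 3+7 = 10 → [4, 7, 7, 10, 3, 2, 3]
j=4: xs[4] = 3+10 = 13 → [4, 7, 7, 10, 13, 2, 3]
j=5: xs[5] = 2+13 = 15 → [4, 7, 7, 10, 13, 15, 3]
j=6: xs[6] = 3+15 = 18 → [4, 7, 7, 10, 13, 15, 18]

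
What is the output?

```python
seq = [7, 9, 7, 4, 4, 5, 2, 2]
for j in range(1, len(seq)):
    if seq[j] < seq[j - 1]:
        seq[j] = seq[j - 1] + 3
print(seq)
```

j=1: 9>=7, unchanged → [7, 9, 7, 4, 4, 5, 2, 2]
j=2: 7<9, seq[2] = 9+3 = 12 → [7, 9, 12, 4, 4, 5, 2, 2]
j=3: 4<12, seq[3] = 12+3 = 15 → [7, 9, 12, 15, 4, 5, 2, 2]
j=4: 4<15, seq[4] = 15+3 = 18 → [7, 9, 12, 15, 18, 5, 2, 2]
j=5: 5<18, seq[5] = 18+3 = 21 → [7, 9, 12, 15, 18, 21, 2, 2]
j=6: 2<21, seq[6] = 21+3 = 24 → [7, 9, 12, 15, 18, 21, 24, 2]
j=7: 2<24, seq[7] = 24+3 = 27 → [7, 9, 12, 15, 18, 21, 24, 27]

[7, 9, 12, 15, 18, 21, 24, 27]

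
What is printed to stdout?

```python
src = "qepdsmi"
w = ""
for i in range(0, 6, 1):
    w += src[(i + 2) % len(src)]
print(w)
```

pdsmiq

i=0: add src[2]='p' → 'p'
i=1: add src[3]='d' → 'pd'
i=2: add src[4]='s' → 'pds'
i=3: add src[5]='m' → 'pdsm'
i=4: add src[6]='i' → 'pdsmi'
i=5: add src[0]='q' → 'pdsmiq'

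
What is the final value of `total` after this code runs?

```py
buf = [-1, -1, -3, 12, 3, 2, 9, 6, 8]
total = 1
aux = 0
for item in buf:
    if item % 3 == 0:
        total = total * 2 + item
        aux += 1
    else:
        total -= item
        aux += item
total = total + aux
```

177

item=-1: not %3==0, total = 1-(-1) = 2; aux=-1
item=-1: not %3==0, total = 2-(-1) = 3; aux=-2
item=-3: %3==0, total = 3*2+(-3) = 3; aux=-1
item=12: %3==0, total = 3*2+12 = 18; aux=0
item=3: %3==0, total = 18*2+3 = 39; aux=1
item=2: not %3==0, total = 39-2 = 37; aux=3
item=9: %3==0, total = 37*2+9 = 83; aux=4
item=6: %3==0, total = 83*2+6 = 172; aux=5
item=8: not %3==0, total = 172-8 = 164; aux=13
total+aux = 164+13 = 177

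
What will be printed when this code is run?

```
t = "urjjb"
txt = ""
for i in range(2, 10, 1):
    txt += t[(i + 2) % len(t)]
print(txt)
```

burjjbur

i=2: add t[4]='b' → 'b'
i=3: add t[0]='u' → 'bu'
i=4: add t[1]='r' → 'bur'
i=5: add t[2]='j' → 'burj'
i=6: add t[3]='j' → 'burjj'
i=7: add t[4]='b' → 'burjjb'
i=8: add t[0]='u' → 'burjjbu'
i=9: add t[1]='r' → 'burjjbur'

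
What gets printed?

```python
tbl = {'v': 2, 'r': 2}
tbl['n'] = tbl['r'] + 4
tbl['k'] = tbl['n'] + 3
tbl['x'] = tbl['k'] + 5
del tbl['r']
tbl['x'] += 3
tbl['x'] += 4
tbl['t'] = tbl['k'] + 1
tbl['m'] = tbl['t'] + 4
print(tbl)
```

tbl['n'] = tbl['r']+4 = 6 → {'v': 2, 'r': 2, 'n': 6}
tbl['k'] = tbl['n']+3 = 9 → {'v': 2, 'r': 2, 'n': 6, 'k': 9}
tbl['x'] = tbl['k']+5 = 14 → {'v': 2, 'r': 2, 'n': 6, 'k': 9, 'x': 14}
del 'r' → {'v': 2, 'n': 6, 'k': 9, 'x': 14}
tbl['x'] = 14+3 = 17 → {'v': 2, 'n': 6, 'k': 9, 'x': 17}
tbl['x'] = 17+4 = 21 → {'v': 2, 'n': 6, 'k': 9, 'x': 21}
tbl['t'] = tbl['k']+1 = 10 → {'v': 2, 'n': 6, 'k': 9, 'x': 21, 't': 10}
tbl['m'] = tbl['t']+4 = 14 → {'v': 2, 'n': 6, 'k': 9, 'x': 21, 't': 10, 'm': 14}

{'v': 2, 'n': 6, 'k': 9, 'x': 21, 't': 10, 'm': 14}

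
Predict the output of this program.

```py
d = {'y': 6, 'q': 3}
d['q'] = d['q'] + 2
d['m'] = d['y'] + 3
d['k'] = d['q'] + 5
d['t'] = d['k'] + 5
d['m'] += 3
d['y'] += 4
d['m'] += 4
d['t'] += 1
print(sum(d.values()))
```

57

d['q'] = d['q']+2 = 5 → {'y': 6, 'q': 5}
d['m'] = d['y']+3 = 9 → {'y': 6, 'q': 5, 'm': 9}
d['k'] = d['q']+5 = 10 → {'y': 6, 'q': 5, 'm': 9, 'k': 10}
d['t'] = d['k']+5 = 15 → {'y': 6, 'q': 5, 'm': 9, 'k': 10, 't': 15}
d['m'] = 9+3 = 12 → {'y': 6, 'q': 5, 'm': 12, 'k': 10, 't': 15}
d['y'] = 6+4 = 10 → {'y': 10, 'q': 5, 'm': 12, 'k': 10, 't': 15}
d['m'] = 12+4 = 16 → {'y': 10, 'q': 5, 'm': 16, 'k': 10, 't': 15}
d['t'] = 15+1 = 16 → {'y': 10, 'q': 5, 'm': 16, 'k': 10, 't': 16}
sum of values = 57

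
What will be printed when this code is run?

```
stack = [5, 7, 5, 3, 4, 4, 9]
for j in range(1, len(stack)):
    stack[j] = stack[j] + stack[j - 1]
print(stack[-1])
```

37

j=1: stack[1] = 7+5 = 12 → [5, 12, 5, 3, 4, 4, 9]
j=2: stack[2] = 5+12 = 17 → [5, 12, 17, 3, 4, 4, 9]
j=3: stack[3] = 3+17 = 20 → [5, 12, 17, 20, 4, 4, 9]
j=4: stack[4] = 4+20 = 24 → [5, 12, 17, 20, 24, 4, 9]
j=5: stack[5] = 4+24 = 28 → [5, 12, 17, 20, 24, 28, 9]
j=6: stack[6] = 9+28 = 37 → [5, 12, 17, 20, 24, 28, 37]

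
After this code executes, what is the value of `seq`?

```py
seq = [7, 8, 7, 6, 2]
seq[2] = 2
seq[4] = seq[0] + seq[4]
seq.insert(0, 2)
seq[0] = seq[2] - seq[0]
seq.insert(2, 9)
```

seq[2] = 2 → [7, 8, 2, 6, 2]
seq[4] = seq[0]+seq[4] = 7+2 = 9 → [7, 8, 2, 6, 9]
insert 2 at 0 → [2, 7, 8, 2, 6, 9]
seq[0] = seq[2]-seq[0] = 8-2 = 6 → [6, 7, 8, 2, 6, 9]
insert 9 at 2 → [6, 7, 9, 8, 2, 6, 9]

[6, 7, 9, 8, 2, 6, 9]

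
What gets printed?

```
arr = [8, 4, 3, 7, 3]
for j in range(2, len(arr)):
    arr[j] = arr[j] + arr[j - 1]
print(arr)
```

j=2: arr[2] = 3+4 = 7 → [8, 4, 7, 7, 3]
j=3: arr[3] = 7+7 = 14 → [8, 4, 7, 14, 3]
j=4: arr[4] = 3+14 = 17 → [8, 4, 7, 14, 17]

[8, 4, 7, 14, 17]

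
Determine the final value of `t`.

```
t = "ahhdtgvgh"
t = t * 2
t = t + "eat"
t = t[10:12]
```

'hh'

repeat ×2 → 'ahhdtgvghahhdtgvgh'
+ 'eat' → 'ahhdtgvghahhdtgvgheat'
slice [10:12] → 'hh'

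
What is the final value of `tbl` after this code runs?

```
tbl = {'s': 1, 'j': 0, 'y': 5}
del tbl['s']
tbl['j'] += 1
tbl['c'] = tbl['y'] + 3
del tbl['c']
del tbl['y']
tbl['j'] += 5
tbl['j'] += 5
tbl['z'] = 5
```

{'j': 11, 'z': 5}

del 's' → {'j': 0, 'y': 5}
tbl['j'] = 0+1 = 1 → {'j': 1, 'y': 5}
tbl['c'] = tbl['y']+3 = 8 → {'j': 1, 'y': 5, 'c': 8}
del 'c' → {'j': 1, 'y': 5}
del 'y' → {'j': 1}
tbl['j'] = 1+5 = 6 → {'j': 6}
tbl['j'] = 6+5 = 11 → {'j': 11}
tbl['z'] = 5 → {'j': 11, 'z': 5}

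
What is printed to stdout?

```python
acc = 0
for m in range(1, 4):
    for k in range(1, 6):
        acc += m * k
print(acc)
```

m=1,k=1: acc = 0+1 = 1
m=1,k=2: acc = 1+2 = 3
m=1,k=3: acc = 3+3 = 6
m=1,k=4: acc = 6+4 = 10
m=1,k=5: acc = 10+5 = 15
m=2,k=1: acc = 15+2 = 17
m=2,k=2: acc = 17+4 = 21
m=2,k=3: acc = 21+6 = 27
m=2,k=4: acc = 27+8 = 35
m=2,k=5: acc = 35+10 = 45
m=3,k=1: acc = 45+3 = 48
m=3,k=2: acc = 48+6 = 54
m=3,k=3: acc = 54+9 = 63
m=3,k=4: acc = 63+12 = 75
m=3,k=5: acc = 75+15 = 90

90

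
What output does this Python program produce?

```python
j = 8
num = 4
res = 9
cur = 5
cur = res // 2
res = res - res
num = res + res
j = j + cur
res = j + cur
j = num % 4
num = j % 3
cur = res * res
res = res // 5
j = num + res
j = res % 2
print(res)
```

3

cur = 9//2 = 4
res = 9-9 = 0
num = 0+0 = 0
j = 8+4 = 12
res = 12+4 = 16
j = 0%4 = 0
num = 0%3 = 0
cur = 16*16 = 256
res = 16//5 = 3
j = 0+3 = 3
j = 3%2 = 1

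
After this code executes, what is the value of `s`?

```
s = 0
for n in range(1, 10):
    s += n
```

n=1: s = 0+1 = 1
n=2: s = 1+2 = 3
n=3: s = 3+3 = 6
n=4: s = 6+4 = 10
n=5: s = 10+5 = 15
n=6: s = 15+6 = 21
n=7: s = 21+7 = 28
n=8: s = 28+8 = 36
n=9: s = 36+9 = 45

45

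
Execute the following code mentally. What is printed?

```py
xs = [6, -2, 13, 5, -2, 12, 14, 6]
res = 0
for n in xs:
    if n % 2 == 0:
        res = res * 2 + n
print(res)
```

n=6: even, res = 0*2+6 = 6
n=-2: even, res = 6*2+(-2) = 10
n=13: not even
n=5: not even
n=-2: even, res = 10*2+(-2) = 18
n=12: even, res = 18*2+12 = 48
n=14: even, res = 48*2+14 = 110
n=6: even, res = 110*2+6 = 226

226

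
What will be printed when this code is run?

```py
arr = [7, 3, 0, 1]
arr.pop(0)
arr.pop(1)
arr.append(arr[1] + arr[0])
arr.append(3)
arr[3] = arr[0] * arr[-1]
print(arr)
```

[3, 1, 4, 9]

pop(0) removes 7 → [3, 0, 1]
pop(1) removes 0 → [3, 1]
append arr[1]+arr[0] = 1+3 = 4 → [3, 1, 4]
append 3 → [3, 1, 4, 3]
arr[3] = arr[0]*arr[-1] = 3*3 = 9 → [3, 1, 4, 9]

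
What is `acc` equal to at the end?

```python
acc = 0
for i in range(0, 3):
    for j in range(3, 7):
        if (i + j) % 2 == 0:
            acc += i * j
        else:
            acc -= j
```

2

i=0,j=3: odd sum, acc = 0-3 = -3
i=0,j=4: even sum, acc = (-3)+0 = -3
i=0,j=5: odd sum, acc = (-3)-5 = -8
i=0,j=6: even sum, acc = (-8)+0 = -8
i=1,j=3: even sum, acc = (-8)+3 = -5
i=1,j=4: odd sum, acc = (-5)-4 = -9
i=1,j=5: even sum, acc = (-9)+5 = -4
i=1,j=6: odd sum, acc = (-4)-6 = -10
i=2,j=3: odd sum, acc = (-10)-3 = -13
i=2,j=4: even sum, acc = (-13)+8 = -5
i=2,j=5: odd sum, acc = (-5)-5 = -10
i=2,j=6: even sum, acc = (-10)+12 = 2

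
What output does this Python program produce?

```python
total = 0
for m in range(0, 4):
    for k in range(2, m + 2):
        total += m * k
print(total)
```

39

m=1,k=2: total = 0+2 = 2
m=2,k=2: total = 2+4 = 6
m=2,k=3: total = 6+6 = 12
m=3,k=2: total = 12+6 = 18
m=3,k=3: total = 18+9 = 27
m=3,k=4: total = 27+12 = 39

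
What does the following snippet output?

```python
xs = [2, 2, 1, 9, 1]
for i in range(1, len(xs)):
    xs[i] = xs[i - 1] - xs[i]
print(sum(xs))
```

-20

i=1: xs[1] = 2-2 = 0 → [2, 0, 1, 9, 1]
i=2: xs[2] = 0-1 = -1 → [2, 0, -1, 9, 1]
i=3: xs[3] = (-1)-9 = -10 → [2, 0, -1, -10, 1]
i=4: xs[4] = (-10)-1 = -11 → [2, 0, -1, -10, -11]
sum = -20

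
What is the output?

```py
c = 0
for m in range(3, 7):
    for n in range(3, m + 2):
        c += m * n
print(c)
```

m=3,n=3: c = 0+9 = 9
m=3,n=4: c = 9+12 = 21
m=4,n=3: c = 21+12 = 33
m=4,n=4: c = 33+16 = 49
m=4,n=5: c = 49+20 = 69
m=5,n=3: c = 69+15 = 84
m=5,n=4: c = 84+20 = 104
m=5,n=5: c = 104+25 = 129
m=5,n=6: c = 129+30 = 159
m=6,n=3: c = 159+18 = 177
m=6,n=4: c = 177+24 = 201
m=6,n=5: c = 201+30 = 231
m=6,n=6: c = 231+36 = 267
m=6,n=7: c = 267+42 = 309

309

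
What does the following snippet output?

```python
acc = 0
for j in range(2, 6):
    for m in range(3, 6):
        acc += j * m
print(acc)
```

j=2,m=3: acc = 0+6 = 6
j=2,m=4: acc = 6+8 = 14
j=2,m=5: acc = 14+10 = 24
j=3,m=3: acc = 24+9 = 33
j=3,m=4: acc = 33+12 = 45
j=3,m=5: acc = 45+15 = 60
j=4,m=3: acc = 60+12 = 72
j=4,m=4: acc = 72+16 = 88
j=4,m=5: acc = 88+20 = 108
j=5,m=3: acc = 108+15 = 123
j=5,m=4: acc = 123+20 = 143
j=5,m=5: acc = 143+25 = 168

168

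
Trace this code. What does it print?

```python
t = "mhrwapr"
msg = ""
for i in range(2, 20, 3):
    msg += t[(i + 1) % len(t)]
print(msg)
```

wrrpha

i=2: add t[3]='w' → 'w'
i=5: add t[6]='r' → 'wr'
i=8: add t[2]='r' → 'wrr'
i=11: add t[5]='p' → 'wrrp'
i=14: add t[1]='h' → 'wrrph'
i=17: add t[4]='a' → 'wrrpha'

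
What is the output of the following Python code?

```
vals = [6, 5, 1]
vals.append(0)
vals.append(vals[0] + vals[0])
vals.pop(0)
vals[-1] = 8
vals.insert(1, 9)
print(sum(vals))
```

23

append 0 → [6, 5, 1, 0]
append vals[0]+vals[0] = 6+6 = 12 → [6, 5, 1, 0, 12]
pop(0) removes 6 → [5, 1, 0, 12]
vals[-1] = 8 → [5, 1, 0, 8]
insert 9 at 1 → [5, 9, 1, 0, 8]
sum = 23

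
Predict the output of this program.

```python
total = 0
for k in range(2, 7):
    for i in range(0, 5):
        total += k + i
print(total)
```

k=2,i=0: total = 0+2 = 2
k=2,i=1: total = 2+3 = 5
k=2,i=2: total = 5+4 = 9
k=2,i=3: total = 9+5 = 14
k=2,i=4: total = 14+6 = 20
k=3,i=0: total = 20+3 = 23
k=3,i=1: total = 23+4 = 27
k=3,i=2: total = 27+5 = 32
k=3,i=3: total = 32+6 = 38
k=3,i=4: total = 38+7 = 45
k=4,i=0: total = 45+4 = 49
k=4,i=1: total = 49+5 = 54
k=4,i=2: total = 54+6 = 60
k=4,i=3: total = 60+7 = 67
k=4,i=4: total = 67+8 = 75
k=5,i=0: total = 75+5 = 80
k=5,i=1: total = 80+6 = 86
k=5,i=2: total = 86+7 = 93
k=5,i=3: total = 93+8 = 101
k=5,i=4: total = 101+9 = 110
k=6,i=0: total = 110+6 = 116
k=6,i=1: total = 116+7 = 123
k=6,i=2: total = 123+8 = 131
k=6,i=3: total = 131+9 = 140
k=6,i=4: total = 140+10 = 150

150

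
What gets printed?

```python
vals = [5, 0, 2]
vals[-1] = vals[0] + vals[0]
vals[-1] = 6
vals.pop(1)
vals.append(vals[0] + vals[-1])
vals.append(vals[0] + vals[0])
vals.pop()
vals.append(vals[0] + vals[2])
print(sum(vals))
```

38

vals[-1] = vals[0]+vals[0] = 5+5 = 10 → [5, 0, 10]
vals[-1] = 6 → [5, 0, 6]
pop(1) removes 0 → [5, 6]
append vals[0]+vals[-1] = 5+6 = 11 → [5, 6, 11]
append vals[0]+vals[0] = 5+5 = 10 → [5, 6, 11, 10]
pop() removes 10 → [5, 6, 11]
append vals[0]+vals[2] = 5+11 = 16 → [5, 6, 11, 16]
sum = 38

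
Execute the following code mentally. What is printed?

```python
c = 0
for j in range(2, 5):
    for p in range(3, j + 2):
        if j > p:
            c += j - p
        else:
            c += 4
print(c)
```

21

j=2,p=3: not 2>3, c = 0+4 = 4
j=3,p=3: not 3>3, c = 4+4 = 8
j=3,p=4: not 3>4, c = 8+4 = 12
j=4,p=3: 4>3, c = 12+1 = 13
j=4,p=4: not 4>4, c = 13+4 = 17
j=4,p=5: not 4>5, c = 17+4 = 21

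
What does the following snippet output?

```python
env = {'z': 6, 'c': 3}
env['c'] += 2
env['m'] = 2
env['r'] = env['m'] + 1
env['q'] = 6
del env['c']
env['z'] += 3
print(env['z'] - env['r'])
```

6

env['c'] = 3+2 = 5 → {'z': 6, 'c': 5}
env['m'] = 2 → {'z': 6, 'c': 5, 'm': 2}
env['r'] = env['m']+1 = 3 → {'z': 6, 'c': 5, 'm': 2, 'r': 3}
env['q'] = 6 → {'z': 6, 'c': 5, 'm': 2, 'r': 3, 'q': 6}
del 'c' → {'z': 6, 'm': 2, 'r': 3, 'q': 6}
env['z'] = 6+3 = 9 → {'z': 9, 'm': 2, 'r': 3, 'q': 6}
env['z']-env['r'] = 9-3 = 6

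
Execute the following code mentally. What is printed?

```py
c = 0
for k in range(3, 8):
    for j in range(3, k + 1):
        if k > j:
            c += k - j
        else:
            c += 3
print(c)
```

k=3,j=3: not 3>3, c = 0+3 = 3
k=4,j=3: 4>3, c = 3+1 = 4
k=4,j=4: not 4>4, c = 4+3 = 7
k=5,j=3: 5>3, c = 7+2 = 9
k=5,j=4: 5>4, c = 9+1 = 10
k=5,j=5: not 5>5, c = 10+3 = 13
k=6,j=3: 6>3, c = 13+3 = 16
k=6,j=4: 6>4, c = 16+2 = 18
k=6,j=5: 6>5, c = 18+1 = 19
k=6,j=6: not 6>6, c = 19+3 = 22
k=7,j=3: 7>3, c = 22+4 = 26
k=7,j=4: 7>4, c = 26+3 = 29
k=7,j=5: 7>5, c = 29+2 = 31
k=7,j=6: 7>6, c = 31+1 = 32
k=7,j=7: not 7>7, c = 32+3 = 35

35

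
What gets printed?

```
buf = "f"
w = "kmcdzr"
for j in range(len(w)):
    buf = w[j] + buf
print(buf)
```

rzdcmkf

j=0: prepend 'k' → 'kf'
j=1: prepend 'm' → 'mkf'
j=2: prepend 'c' → 'cmkf'
j=3: prepend 'd' → 'dcmkf'
j=4: prepend 'z' → 'zdcmkf'
j=5: prepend 'r' → 'rzdcmkf'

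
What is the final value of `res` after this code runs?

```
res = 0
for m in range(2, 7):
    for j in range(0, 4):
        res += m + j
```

110

m=2,j=0: res = 0+2 = 2
m=2,j=1: res = 2+3 = 5
m=2,j=2: res = 5+4 = 9
m=2,j=3: res = 9+5 = 14
m=3,j=0: res = 14+3 = 17
m=3,j=1: res = 17+4 = 21
m=3,j=2: res = 21+5 = 26
m=3,j=3: res = 26+6 = 32
m=4,j=0: res = 32+4 = 36
m=4,j=1: res = 36+5 = 41
m=4,j=2: res = 41+6 = 47
m=4,j=3: res = 47+7 = 54
m=5,j=0: res = 54+5 = 59
m=5,j=1: res = 59+6 = 65
m=5,j=2: res = 65+7 = 72
m=5,j=3: res = 72+8 = 80
m=6,j=0: res = 80+6 = 86
m=6,j=1: res = 86+7 = 93
m=6,j=2: res = 93+8 = 101
m=6,j=3: res = 101+9 = 110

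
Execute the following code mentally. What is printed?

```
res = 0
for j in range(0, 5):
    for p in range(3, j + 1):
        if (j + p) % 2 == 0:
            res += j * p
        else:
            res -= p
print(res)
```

j=3,p=3: even sum, res = 0+9 = 9
j=4,p=3: odd sum, res = 9-3 = 6
j=4,p=4: even sum, res = 6+16 = 22

22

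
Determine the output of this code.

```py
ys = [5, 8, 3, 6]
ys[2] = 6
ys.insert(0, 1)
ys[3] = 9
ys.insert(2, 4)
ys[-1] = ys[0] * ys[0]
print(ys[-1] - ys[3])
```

ys[2] = 6 → [5, 8, 6, 6]
insert 1 at 0 → [1, 5, 8, 6, 6]
ys[3] = 9 → [1, 5, 8, 9, 6]
insert 4 at 2 → [1, 5, 4, 8, 9, 6]
ys[-1] = ys[0]*ys[0] = 1*1 = 1 → [1, 5, 4, 8, 9, 1]
ys[-1]-ys[3] = 1-8 = -7

-7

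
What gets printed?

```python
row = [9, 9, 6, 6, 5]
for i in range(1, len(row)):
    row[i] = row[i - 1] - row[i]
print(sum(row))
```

-26

i=1: row[1] = 9-9 = 0 → [9, 0, 6, 6, 5]
i=2: row[2] = 0-6 = -6 → [9, 0, -6, 6, 5]
i=3: row[3] = (-6)-6 = -12 → [9, 0, -6, -12, 5]
i=4: row[4] = (-12)-5 = -17 → [9, 0, -6, -12, -17]
sum = -26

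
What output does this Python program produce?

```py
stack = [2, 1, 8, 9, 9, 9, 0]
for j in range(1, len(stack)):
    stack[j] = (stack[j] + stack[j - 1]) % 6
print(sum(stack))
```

21

j=1: stack[1] = (1+2)%6 = 3 → [2, 3, 8, 9, 9, 9, 0]
j=2: stack[2] = (8+3)%6 = 5 → [2, 3, 5, 9, 9, 9, 0]
j=3: stack[3] = (9+5)%6 = 2 → [2, 3, 5, 2, 9, 9, 0]
j=4: stack[4] = (9+2)%6 = 5 → [2, 3, 5, 2, 5, 9, 0]
j=5: stack[5] = (9+5)%6 = 2 → [2, 3, 5, 2, 5, 2, 0]
j=6: stack[6] = (0+2)%6 = 2 → [2, 3, 5, 2, 5, 2, 2]
sum = 21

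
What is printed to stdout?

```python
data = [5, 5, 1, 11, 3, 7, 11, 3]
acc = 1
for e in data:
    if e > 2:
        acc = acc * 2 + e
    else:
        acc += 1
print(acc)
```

893

e=5: >2, acc = 1*2+5 = 7
e=5: >2, acc = 7*2+5 = 19
e=1: not >2, acc = 19+1 = 20
e=11: >2, acc = 20*2+11 = 51
e=3: >2, acc = 51*2+3 = 105
e=7: >2, acc = 105*2+7 = 217
e=11: >2, acc = 217*2+11 = 445
e=3: >2, acc = 445*2+3 = 893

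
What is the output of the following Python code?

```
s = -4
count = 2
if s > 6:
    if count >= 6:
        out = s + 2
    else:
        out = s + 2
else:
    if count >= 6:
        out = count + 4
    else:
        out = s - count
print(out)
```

s=-4, count=2
s > 6 is False; count >= 6 is False
→ out = s - count = -6

-6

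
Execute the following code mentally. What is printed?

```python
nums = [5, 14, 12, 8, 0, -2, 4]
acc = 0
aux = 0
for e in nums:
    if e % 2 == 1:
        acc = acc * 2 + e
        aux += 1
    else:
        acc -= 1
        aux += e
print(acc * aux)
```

e=5: odd, acc = 0*2+5 = 5; aux=1
e=14: not odd, acc = 5-1 = 4; aux=15
e=12: not odd, acc = 4-1 = 3; aux=27
e=8: not odd, acc = 3-1 = 2; aux=35
e=0: not odd, acc = 2-1 = 1; aux=35
e=-2: not odd, acc = 1-1 = 0; aux=33
e=4: not odd, acc = 0-1 = -1; aux=37
acc*aux = (-1)*37 = -37

-37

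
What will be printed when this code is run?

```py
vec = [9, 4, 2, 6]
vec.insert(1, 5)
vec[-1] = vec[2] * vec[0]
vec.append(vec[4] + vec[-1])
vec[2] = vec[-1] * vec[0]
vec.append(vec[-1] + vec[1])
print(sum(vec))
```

insert 5 at 1 → [9, 5, 4, 2, 6]
vec[-1] = vec[2]*vec[0] = 4*9 = 36 → [9, 5, 4, 2, 36]
append vec[4]+vec[-1] = 36+36 = 72 → [9, 5, 4, 2, 36, 72]
vec[2] = vec[-1]*vec[0] = 72*9 = 648 → [9, 5, 648, 2, 36, 72]
append vec[-1]+vec[1] = 72+5 = 77 → [9, 5, 648, 2, 36, 72, 77]
sum = 849

849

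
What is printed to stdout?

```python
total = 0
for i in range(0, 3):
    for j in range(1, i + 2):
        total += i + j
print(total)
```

18

i=0,j=1: total = 0+1 = 1
i=1,j=1: total = 1+2 = 3
i=1,j=2: total = 3+3 = 6
i=2,j=1: total = 6+3 = 9
i=2,j=2: total = 9+4 = 13
i=2,j=3: total = 13+5 = 18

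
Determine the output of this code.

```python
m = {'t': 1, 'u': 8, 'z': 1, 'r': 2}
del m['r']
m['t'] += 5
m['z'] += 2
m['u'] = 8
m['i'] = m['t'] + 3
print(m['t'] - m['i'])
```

del 'r' → {'t': 1, 'u': 8, 'z': 1}
m['t'] = 1+5 = 6 → {'t': 6, 'u': 8, 'z': 1}
m['z'] = 1+2 = 3 → {'t': 6, 'u': 8, 'z': 3}
m['u'] = 8 → {'t': 6, 'u': 8, 'z': 3}
m['i'] = m['t']+3 = 9 → {'t': 6, 'u': 8, 'z': 3, 'i': 9}
m['t']-m['i'] = 6-9 = -3

-3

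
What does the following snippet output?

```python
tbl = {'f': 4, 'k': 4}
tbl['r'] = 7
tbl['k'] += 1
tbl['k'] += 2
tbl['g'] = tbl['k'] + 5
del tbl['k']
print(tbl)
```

tbl['r'] = 7 → {'f': 4, 'k': 4, 'r': 7}
tbl['k'] = 4+1 = 5 → {'f': 4, 'k': 5, 'r': 7}
tbl['k'] = 5+2 = 7 → {'f': 4, 'k': 7, 'r': 7}
tbl['g'] = tbl['k']+5 = 12 → {'f': 4, 'k': 7, 'r': 7, 'g': 12}
del 'k' → {'f': 4, 'r': 7, 'g': 12}

{'f': 4, 'r': 7, 'g': 12}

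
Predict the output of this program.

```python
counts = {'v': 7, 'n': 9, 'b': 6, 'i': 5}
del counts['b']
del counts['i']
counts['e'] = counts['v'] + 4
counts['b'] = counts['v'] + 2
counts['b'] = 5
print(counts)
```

{'v': 7, 'n': 9, 'e': 11, 'b': 5}

del 'b' → {'v': 7, 'n': 9, 'i': 5}
del 'i' → {'v': 7, 'n': 9}
counts['e'] = counts['v']+4 = 11 → {'v': 7, 'n': 9, 'e': 11}
counts['b'] = counts['v']+2 = 9 → {'v': 7, 'n': 9, 'e': 11, 'b': 9}
counts['b'] = 5 → {'v': 7, 'n': 9, 'e': 11, 'b': 5}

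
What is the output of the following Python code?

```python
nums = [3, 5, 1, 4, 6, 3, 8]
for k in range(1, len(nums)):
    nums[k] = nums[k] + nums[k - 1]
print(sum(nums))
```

k=1: nums[1] = 5+3 = 8 → [3, 8, 1, 4, 6, 3, 8]
k=2: nums[2] = 1+8 = 9 → [3, 8, 9, 4, 6, 3, 8]
k=3: nums[3] = 4+9 = 13 → [3, 8, 9, 13, 6, 3, 8]
k=4: nums[4] = 6+13 = 19 → [3, 8, 9, 13, 19, 3, 8]
k=5: nums[5] = 3+19 = 22 → [3, 8, 9, 13, 19, 22, 8]
k=6: nums[6] = 8+22 = 30 → [3, 8, 9, 13, 19, 22, 30]
sum = 104

104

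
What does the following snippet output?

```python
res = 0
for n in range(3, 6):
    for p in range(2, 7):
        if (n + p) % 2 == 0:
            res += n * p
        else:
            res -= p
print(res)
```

n=3,p=2: odd sum, res = 0-2 = -2
n=3,p=3: even sum, res = (-2)+9 = 7
n=3,p=4: odd sum, res = 7-4 = 3
n=3,p=5: even sum, res = 3+15 = 18
n=3,p=6: odd sum, res = 18-6 = 12
n=4,p=2: even sum, res = 12+8 = 20
n=4,p=3: odd sum, res = 20-3 = 17
n=4,p=4: even sum, res = 17+16 = 33
n=4,p=5: odd sum, res = 33-5 = 28
n=4,p=6: even sum, res = 28+24 = 52
n=5,p=2: odd sum, res = 52-2 = 50
n=5,p=3: even sum, res = 50+15 = 65
n=5,p=4: odd sum, res = 65-4 = 61
n=5,p=5: even sum, res = 61+25 = 86
n=5,p=6: odd sum, res = 86-6 = 80

80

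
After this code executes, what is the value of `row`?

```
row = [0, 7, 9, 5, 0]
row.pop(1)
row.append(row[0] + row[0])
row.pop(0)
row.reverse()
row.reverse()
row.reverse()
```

pop(1) removes 7 → [0, 9, 5, 0]
append row[0]+row[0] = 0+0 = 0 → [0, 9, 5, 0, 0]
pop(0) removes 0 → [9, 5, 0, 0]
reverse → [0, 0, 5, 9]
reverse → [9, 5, 0, 0]
reverse → [0, 0, 5, 9]

[0, 0, 5, 9]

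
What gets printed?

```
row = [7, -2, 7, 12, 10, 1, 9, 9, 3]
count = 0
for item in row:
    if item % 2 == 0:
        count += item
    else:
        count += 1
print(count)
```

item=7: not even, count = 0+1 = 1
item=-2: even, count = 1+(-2) = -1
item=7: not even, count = (-1)+1 = 0
item=12: even, count = 0+12 = 12
item=10: even, count = 12+10 = 22
item=1: not even, count = 22+1 = 23
item=9: not even, count = 23+1 = 24
item=9: not even, count = 24+1 = 25
item=3: not even, count = 25+1 = 26

26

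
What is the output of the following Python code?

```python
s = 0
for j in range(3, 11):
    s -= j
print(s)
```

-52

j=3: s = 0-3 = -3
j=4: s = (-3)-4 = -7
j=5: s = (-7)-5 = -12
j=6: s = (-12)-6 = -18
j=7: s = (-18)-7 = -25
j=8: s = (-25)-8 = -33
j=9: s = (-33)-9 = -42
j=10: s = (-42)-10 = -52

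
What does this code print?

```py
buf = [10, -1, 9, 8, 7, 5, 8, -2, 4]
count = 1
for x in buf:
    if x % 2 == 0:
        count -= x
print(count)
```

-27

x=10: even, count = 1-10 = -9
x=-1: not even
x=9: not even
x=8: even, count = (-9)-8 = -17
x=7: not even
x=5: not even
x=8: even, count = (-17)-8 = -25
x=-2: even, count = (-25)-(-2) = -23
x=4: even, count = (-23)-4 = -27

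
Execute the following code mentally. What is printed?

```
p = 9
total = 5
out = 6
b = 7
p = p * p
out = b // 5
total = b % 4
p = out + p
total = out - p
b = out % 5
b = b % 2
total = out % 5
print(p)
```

82

p = 9*9 = 81
out = 7//5 = 1
total = 7%4 = 3
p = 1+81 = 82
total = 1-82 = -81
b = 1%5 = 1
b = 1%2 = 1
total = 1%5 = 1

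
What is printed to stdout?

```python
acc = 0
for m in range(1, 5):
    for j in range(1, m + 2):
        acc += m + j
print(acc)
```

m=1,j=1: acc = 0+2 = 2
m=1,j=2: acc = 2+3 = 5
m=2,j=1: acc = 5+3 = 8
m=2,j=2: acc = 8+4 = 12
m=2,j=3: acc = 12+5 = 17
m=3,j=1: acc = 17+4 = 21
m=3,j=2: acc = 21+5 = 26
m=3,j=3: acc = 26+6 = 32
m=3,j=4: acc = 32+7 = 39
m=4,j=1: acc = 39+5 = 44
m=4,j=2: acc = 44+6 = 50
m=4,j=3: acc = 50+7 = 57
m=4,j=4: acc = 57+8 = 65
m=4,j=5: acc = 65+9 = 74

74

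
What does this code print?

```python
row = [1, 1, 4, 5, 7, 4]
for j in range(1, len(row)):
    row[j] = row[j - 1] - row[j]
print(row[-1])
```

j=1: row[1] = 1-1 = 0 → [1, 0, 4, 5, 7, 4]
j=2: row[2] = 0-4 = -4 → [1, 0, -4, 5, 7, 4]
j=3: row[3] = (-4)-5 = -9 → [1, 0, -4, -9, 7, 4]
j=4: row[4] = (-9)-7 = -16 → [1, 0, -4, -9, -16, 4]
j=5: row[5] = (-16)-4 = -20 → [1, 0, -4, -9, -16, -20]

-20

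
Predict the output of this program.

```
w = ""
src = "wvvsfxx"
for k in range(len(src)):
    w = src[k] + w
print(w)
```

k=0: prepend 'w' → 'w'
k=1: prepend 'v' → 'vw'
k=2: prepend 'v' → 'vvw'
k=3: prepend 's' → 'svvw'
k=4: prepend 'f' → 'fsvvw'
k=5: prepend 'x' → 'xfsvvw'
k=6: prepend 'x' → 'xxfsvvw'

xxfsvvw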